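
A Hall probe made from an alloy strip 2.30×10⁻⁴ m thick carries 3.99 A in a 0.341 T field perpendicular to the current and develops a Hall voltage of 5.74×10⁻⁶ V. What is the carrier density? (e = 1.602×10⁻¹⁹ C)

From V_H = IB/(n e t), n = IB/(V_H e t).
n = (3.99)(0.341)/((5.74×10⁻⁶)(1.602×10⁻¹⁹)(2.30×10⁻⁴)) ≈ 6.43×10²⁷ m⁻³.

n ≈ 6.43×10²⁷ m⁻³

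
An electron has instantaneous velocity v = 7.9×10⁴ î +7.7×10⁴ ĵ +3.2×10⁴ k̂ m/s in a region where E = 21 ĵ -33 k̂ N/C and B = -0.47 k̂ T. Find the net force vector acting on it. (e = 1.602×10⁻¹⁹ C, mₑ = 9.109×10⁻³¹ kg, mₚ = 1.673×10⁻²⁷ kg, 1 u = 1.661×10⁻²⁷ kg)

v×B = (-3.62×10⁴, 3.71×10⁴, 0) N/C.
E + v×B = (-3.62×10⁴, 3.72×10⁴, -33.0) N/C.
F = q(E + v×B) = (−1.602×10⁻¹⁹ C)·(-3.62×10⁴, 3.72×10⁴, -33.0) = (5.80×10⁻¹⁵, -5.95×10⁻¹⁵, 5.29×10⁻¹⁸) N.

F ≈ (5.80×10⁻¹⁵, -5.95×10⁻¹⁵, 5.29×10⁻¹⁸) N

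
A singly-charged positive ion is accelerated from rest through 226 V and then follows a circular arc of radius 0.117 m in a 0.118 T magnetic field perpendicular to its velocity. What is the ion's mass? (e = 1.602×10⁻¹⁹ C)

Combine |q|V = ½mv² and r = mv/(|q|B): eliminate v to get m = qB²r²/(2V).
m = (1.602×10⁻¹⁹)(0.118)²(0.117)²/(2·226) ≈ 6.76×10⁻²⁶ kg.

m ≈ 6.76×10⁻²⁶ kg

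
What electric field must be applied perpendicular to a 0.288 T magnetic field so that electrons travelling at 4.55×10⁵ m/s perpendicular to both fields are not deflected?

E = 1.31×10⁵ V/m

For straight-line motion qE = qvB, so E = vB.
E = 4.55×10⁵ × 0.288 = 1.31×10⁵ V/m.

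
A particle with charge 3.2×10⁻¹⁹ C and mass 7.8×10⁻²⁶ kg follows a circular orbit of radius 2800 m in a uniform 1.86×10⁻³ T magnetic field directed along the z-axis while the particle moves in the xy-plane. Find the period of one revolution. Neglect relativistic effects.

The cyclotron period depends only on m, q, B: T = 2πm/(|q|B).
T = 2π(7.8×10⁻²⁶)/((3.2×10⁻¹⁹)(1.86×10⁻³)) ≈ 8.23×10⁻⁴ s.

T ≈ 8.23×10⁻⁴ s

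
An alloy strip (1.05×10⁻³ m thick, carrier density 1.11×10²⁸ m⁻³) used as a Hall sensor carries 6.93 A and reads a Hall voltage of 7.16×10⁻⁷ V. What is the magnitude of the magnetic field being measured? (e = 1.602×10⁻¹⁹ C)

B ≈ 0.193 T

From V_H = IB/(n e t), B = V_H n e t / I.
B = (7.16×10⁻⁷)(1.11×10²⁸)(1.602×10⁻¹⁹)(1.05×10⁻³)/6.93 ≈ 0.193 T.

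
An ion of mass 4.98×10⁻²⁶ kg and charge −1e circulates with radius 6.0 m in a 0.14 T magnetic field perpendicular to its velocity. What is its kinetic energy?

v = |q|Br/m, then KE = ½mv² = (qBr)²/(2m).
v = (1.602×10⁻¹⁹)(0.14)(6.0)/4.98×10⁻²⁶ ≈ 2.702×10⁶ m/s.
KE = ½(4.98×10⁻²⁶)(2.702×10⁶)² ≈ 1.8×10⁻¹³ J = 1.1×10⁶ eV.

KE ≈ 1.1×10⁶ eV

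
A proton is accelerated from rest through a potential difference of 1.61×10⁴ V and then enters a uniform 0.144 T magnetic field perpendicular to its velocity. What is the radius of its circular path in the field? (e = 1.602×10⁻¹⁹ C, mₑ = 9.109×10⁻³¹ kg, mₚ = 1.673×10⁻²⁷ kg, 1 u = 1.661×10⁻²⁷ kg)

r ≈ 0.127 m

Acceleration: |q|V = ½mv² ⇒ v = √(2|q|V/m) = √(2·1.602×10⁻¹⁹·1.61×10⁴/1.673×10⁻²⁷) ≈ 1.756×10⁶ m/s.
In the field: r = mv/(|q|B) = (1.673×10⁻²⁷)(1.756×10⁶)/((1.602×10⁻¹⁹)(0.144)) ≈ 0.127 m.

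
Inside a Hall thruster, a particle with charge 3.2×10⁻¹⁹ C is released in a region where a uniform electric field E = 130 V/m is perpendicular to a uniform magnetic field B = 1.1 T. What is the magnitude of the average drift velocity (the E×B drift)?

v_d ≈ 120 m/s

In crossed fields the guiding centre drifts at v_d = |E×B|/B² = E/B, independent of charge and mass.
v_d = 130/1.1 = 120 m/s.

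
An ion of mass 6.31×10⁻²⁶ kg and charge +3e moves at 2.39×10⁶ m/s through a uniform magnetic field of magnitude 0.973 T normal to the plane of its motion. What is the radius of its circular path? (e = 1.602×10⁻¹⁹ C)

r ≈ 0.323 m

The magnetic force provides the centripetal force: |q|vB = mv²/r.
r = mv/(|q|B) = (6.31×10⁻²⁶)(2.39×10⁶)/((4.806×10⁻¹⁹)(0.973)) ≈ 0.323 m.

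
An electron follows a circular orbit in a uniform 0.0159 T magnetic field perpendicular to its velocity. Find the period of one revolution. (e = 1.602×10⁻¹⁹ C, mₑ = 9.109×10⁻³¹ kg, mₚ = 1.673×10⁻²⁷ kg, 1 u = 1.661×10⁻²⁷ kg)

The cyclotron period depends only on m, q, B: T = 2πm/(|q|B).
T = 2π(9.109×10⁻³¹)/((1.602×10⁻¹⁹)(0.0159)) ≈ 2.25×10⁻⁹ s.

T ≈ 2.25×10⁻⁹ s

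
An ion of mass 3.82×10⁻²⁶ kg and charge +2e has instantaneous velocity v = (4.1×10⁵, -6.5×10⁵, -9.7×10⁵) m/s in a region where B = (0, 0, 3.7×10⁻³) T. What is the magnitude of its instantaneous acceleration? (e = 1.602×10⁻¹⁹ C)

|a| ≈ 2.38×10¹⁰ m/s²

v×B = (-2400, -1520, 0) N/C.
F = q v×B = (3.204×10⁻¹⁹ C)·(-2400, -1520, 0) = (-7.71×10⁻¹⁶, -4.86×10⁻¹⁶, 0) N.
|a| = |F|/m = 9.110×10⁻¹⁶/3.82×10⁻²⁶ ≈ 2.38×10¹⁰ m/s².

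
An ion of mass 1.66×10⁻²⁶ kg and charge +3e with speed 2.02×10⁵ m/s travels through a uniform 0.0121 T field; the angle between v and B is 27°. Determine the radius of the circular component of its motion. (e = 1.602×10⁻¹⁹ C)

v⊥ = v sinθ = 2.02×10⁵·sin27° ≈ 9.171×10⁴ m/s.
r = m v⊥/(|q|B) = (1.66×10⁻²⁶)(9.171×10⁴)/((4.806×10⁻¹⁹)(0.0121)) ≈ 0.262 m.

r ≈ 0.262 m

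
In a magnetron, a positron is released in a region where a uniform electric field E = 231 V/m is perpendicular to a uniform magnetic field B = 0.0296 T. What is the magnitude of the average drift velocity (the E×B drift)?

v_d ≈ 7800 m/s

The steady drift has the magnetic force balancing the electric force, so v_d = E/B.
v_d = 231/0.0296 = 7800 m/s.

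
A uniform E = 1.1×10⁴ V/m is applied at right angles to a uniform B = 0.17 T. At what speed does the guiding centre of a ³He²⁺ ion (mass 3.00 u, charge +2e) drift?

v_d ≈ 6.5×10⁴ m/s

The E×B drift speed is v_d = E/B.
v_d = 1.1×10⁴/0.17 = 6.5×10⁴ m/s.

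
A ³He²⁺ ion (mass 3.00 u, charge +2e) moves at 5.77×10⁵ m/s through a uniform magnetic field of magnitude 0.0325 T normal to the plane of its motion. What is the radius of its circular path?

The magnetic force provides the centripetal force: |q|vB = mv²/r.
r = mv/(|q|B) = (4.983×10⁻²⁷)(5.77×10⁵)/((3.204×10⁻¹⁹)(0.0325)) ≈ 0.276 m.

r ≈ 0.276 m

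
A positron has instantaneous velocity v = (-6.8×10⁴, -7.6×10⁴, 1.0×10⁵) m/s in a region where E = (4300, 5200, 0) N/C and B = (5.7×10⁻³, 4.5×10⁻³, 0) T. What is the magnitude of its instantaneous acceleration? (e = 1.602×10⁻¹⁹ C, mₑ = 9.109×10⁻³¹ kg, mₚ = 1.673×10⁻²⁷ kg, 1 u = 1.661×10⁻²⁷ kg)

|a| ≈ 1.22×10¹⁵ m/s²

v×B = (-450, 570, 127) N/C.
E + v×B = (3850, 5770, 127) N/C.
F = q(E + v×B) = (1.602×10⁻¹⁹ C)·(3850, 5770, 127) = (6.17×10⁻¹⁶, 9.24×10⁻¹⁶, 2.04×10⁻¹⁷) N.
|a| = |F|/m = 1.111×10⁻¹⁵/9.109×10⁻³¹ ≈ 1.22×10¹⁵ m/s².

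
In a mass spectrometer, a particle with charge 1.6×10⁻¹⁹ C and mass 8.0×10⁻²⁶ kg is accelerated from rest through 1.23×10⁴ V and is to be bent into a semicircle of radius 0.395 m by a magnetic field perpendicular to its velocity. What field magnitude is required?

B ≈ 0.281 T

v = √(2|q|V/m) = √(2·1.6×10⁻¹⁹·1.23×10⁴/8.0×10⁻²⁶) ≈ 2.218×10⁵ m/s.
B = mv/(|q|r) = (8.0×10⁻²⁶)(2.218×10⁵)/((1.6×10⁻¹⁹)(0.395)) ≈ 0.281 T.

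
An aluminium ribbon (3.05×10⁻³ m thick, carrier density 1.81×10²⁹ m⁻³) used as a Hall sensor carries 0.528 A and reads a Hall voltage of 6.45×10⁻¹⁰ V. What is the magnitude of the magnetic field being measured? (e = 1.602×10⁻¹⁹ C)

From V_H = IB/(n e t), B = V_H n e t / I.
B = (6.45×10⁻¹⁰)(1.81×10²⁹)(1.602×10⁻¹⁹)(3.05×10⁻³)/0.528 ≈ 0.108 T.

B ≈ 0.108 T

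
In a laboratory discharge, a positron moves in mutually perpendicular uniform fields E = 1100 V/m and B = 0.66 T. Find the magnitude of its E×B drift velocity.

v_d ≈ 1700 m/s

In crossed fields the guiding centre drifts at v_d = |E×B|/B² = E/B, independent of charge and mass.
v_d = 1100/0.66 = 1700 m/s.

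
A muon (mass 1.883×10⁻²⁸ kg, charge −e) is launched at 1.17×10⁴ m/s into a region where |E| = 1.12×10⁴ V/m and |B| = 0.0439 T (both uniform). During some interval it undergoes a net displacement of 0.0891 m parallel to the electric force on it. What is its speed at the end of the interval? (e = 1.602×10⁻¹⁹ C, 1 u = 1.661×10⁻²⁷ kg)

B does no work; ΔKE = |q|E d.
½mv_f² = ½mv₀² + |q|Ed = ½(1.883×10⁻²⁸)(1.17×10⁴)² + (1.602×10⁻¹⁹)(1.12×10⁴)(0.0891) ≈ 1.289×10⁻²⁰ J + 1.599×10⁻¹⁶ J ≈ 1.599×10⁻¹⁶ J.
v_f = √(2·1.599×10⁻¹⁶/1.883×10⁻²⁸) ≈ 1.30×10⁶ m/s.

v_f ≈ 1.30×10⁶ m/s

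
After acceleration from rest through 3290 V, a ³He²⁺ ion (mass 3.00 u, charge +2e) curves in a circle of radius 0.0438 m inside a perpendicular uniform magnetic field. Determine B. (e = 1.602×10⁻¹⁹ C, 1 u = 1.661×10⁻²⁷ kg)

B ≈ 0.231 T

v = √(2|q|V/m) = √(2·3.204×10⁻¹⁹·3290/4.983×10⁻²⁷) ≈ 6.504×10⁵ m/s.
B = mv/(|q|r) = (4.983×10⁻²⁷)(6.504×10⁵)/((3.204×10⁻¹⁹)(0.0438)) ≈ 0.231 T.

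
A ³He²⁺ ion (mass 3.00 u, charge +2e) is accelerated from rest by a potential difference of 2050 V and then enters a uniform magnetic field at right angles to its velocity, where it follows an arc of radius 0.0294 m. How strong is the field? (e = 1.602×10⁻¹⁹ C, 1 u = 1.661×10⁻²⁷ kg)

B ≈ 0.272 T

v = √(2|q|V/m) = √(2·3.204×10⁻¹⁹·2050/4.983×10⁻²⁷) ≈ 5.134×10⁵ m/s.
B = mv/(|q|r) = (4.983×10⁻²⁷)(5.134×10⁵)/((3.204×10⁻¹⁹)(0.0294)) ≈ 0.272 T.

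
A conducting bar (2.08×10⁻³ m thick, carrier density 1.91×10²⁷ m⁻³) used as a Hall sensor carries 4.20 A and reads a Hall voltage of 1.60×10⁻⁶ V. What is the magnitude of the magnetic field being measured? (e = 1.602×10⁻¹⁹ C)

From V_H = IB/(n e t), B = V_H n e t / I.
B = (1.60×10⁻⁶)(1.91×10²⁷)(1.602×10⁻¹⁹)(2.08×10⁻³)/4.20 ≈ 0.242 T.

B ≈ 0.242 T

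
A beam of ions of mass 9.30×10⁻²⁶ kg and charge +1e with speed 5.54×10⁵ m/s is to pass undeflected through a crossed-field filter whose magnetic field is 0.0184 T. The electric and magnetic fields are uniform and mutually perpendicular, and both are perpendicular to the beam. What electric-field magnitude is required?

For straight-line motion qE = qvB, so E = vB.
E = 5.54×10⁵ × 0.0184 = 1.02×10⁴ V/m.

E = 1.02×10⁴ V/m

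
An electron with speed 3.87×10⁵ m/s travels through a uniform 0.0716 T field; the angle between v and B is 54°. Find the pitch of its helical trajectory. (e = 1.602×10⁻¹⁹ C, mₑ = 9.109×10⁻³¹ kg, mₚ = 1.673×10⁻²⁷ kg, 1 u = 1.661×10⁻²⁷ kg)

v∥ = v cosθ = 3.87×10⁵·cos54° ≈ 2.275×10⁵ m/s.
T = 2πm/(|q|B) = 2π(9.109×10⁻³¹)/((1.602×10⁻¹⁹)(0.0716)) ≈ 4.990×10⁻¹⁰ s.
pitch = v∥ T = (2.275×10⁵)(4.990×10⁻¹⁰) ≈ 1.14×10⁻⁴ m.

p ≈ 1.14×10⁻⁴ m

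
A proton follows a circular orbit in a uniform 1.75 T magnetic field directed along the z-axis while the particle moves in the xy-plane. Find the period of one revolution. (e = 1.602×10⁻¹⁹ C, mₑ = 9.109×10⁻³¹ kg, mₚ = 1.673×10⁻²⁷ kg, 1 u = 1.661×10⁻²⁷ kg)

The cyclotron period depends only on m, q, B: T = 2πm/(|q|B).
T = 2π(1.673×10⁻²⁷)/((1.602×10⁻¹⁹)(1.75)) ≈ 3.75×10⁻⁸ s.

T ≈ 3.75×10⁻⁸ s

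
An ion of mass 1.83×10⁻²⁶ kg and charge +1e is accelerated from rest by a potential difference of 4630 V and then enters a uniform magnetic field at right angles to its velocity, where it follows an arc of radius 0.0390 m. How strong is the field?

v = √(2|q|V/m) = √(2·1.602×10⁻¹⁹·4630/1.83×10⁻²⁶) ≈ 2.847×10⁵ m/s.
B = mv/(|q|r) = (1.83×10⁻²⁶)(2.847×10⁵)/((1.602×10⁻¹⁹)(0.0390)) ≈ 0.834 T.

B ≈ 0.834 T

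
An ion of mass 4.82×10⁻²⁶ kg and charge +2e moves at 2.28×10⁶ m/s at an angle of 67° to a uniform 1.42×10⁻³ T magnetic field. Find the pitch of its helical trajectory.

v∥ = v cosθ = 2.28×10⁶·cos67° ≈ 8.909×10⁵ m/s.
T = 2πm/(|q|B) = 2π(4.82×10⁻²⁶)/((3.204×10⁻¹⁹)(1.42×10⁻³)) ≈ 6.657×10⁻⁴ s.
pitch = v∥ T = (8.909×10⁵)(6.657×10⁻⁴) ≈ 593 m.

p ≈ 593 m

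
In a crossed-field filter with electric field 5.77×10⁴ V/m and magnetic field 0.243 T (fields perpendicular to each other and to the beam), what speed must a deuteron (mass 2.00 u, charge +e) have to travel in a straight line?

For undeflected motion the electric and magnetic forces balance: qE = qvB.
v = E/B = 5.77×10⁴/0.243 = 2.37×10⁵ m/s.
The result is independent of the particle's charge and mass.

v = 2.37×10⁵ m/s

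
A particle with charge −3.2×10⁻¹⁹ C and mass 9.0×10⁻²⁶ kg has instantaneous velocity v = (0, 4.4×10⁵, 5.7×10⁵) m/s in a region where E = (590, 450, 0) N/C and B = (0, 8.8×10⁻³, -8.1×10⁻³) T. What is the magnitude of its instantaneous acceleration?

v×B = (-8580, 0, 0) N/C.
E + v×B = (-7990, 450, 0) N/C.
F = q(E + v×B) = (−3.2×10⁻¹⁹ C)·(-7990, 450, 0) = (2.56×10⁻¹⁵, -1.44×10⁻¹⁶, 0) N.
|a| = |F|/m = 2.561×10⁻¹⁵/9.0×10⁻²⁶ ≈ 2.85×10¹⁰ m/s².

|a| ≈ 2.85×10¹⁰ m/s²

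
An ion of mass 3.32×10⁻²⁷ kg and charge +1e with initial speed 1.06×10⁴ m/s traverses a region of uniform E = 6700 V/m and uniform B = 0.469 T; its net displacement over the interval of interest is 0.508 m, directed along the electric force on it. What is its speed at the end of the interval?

v_f ≈ 5.73×10⁵ m/s

B does no work; ΔKE = |q|E d.
½mv_f² = ½mv₀² + |q|Ed = ½(3.32×10⁻²⁷)(1.06×10⁴)² + (1.602×10⁻¹⁹)(6700)(0.508) ≈ 1.865×10⁻¹⁹ J + 5.453×10⁻¹⁶ J ≈ 5.454×10⁻¹⁶ J.
v_f = √(2·5.454×10⁻¹⁶/3.32×10⁻²⁷) ≈ 5.73×10⁵ m/s.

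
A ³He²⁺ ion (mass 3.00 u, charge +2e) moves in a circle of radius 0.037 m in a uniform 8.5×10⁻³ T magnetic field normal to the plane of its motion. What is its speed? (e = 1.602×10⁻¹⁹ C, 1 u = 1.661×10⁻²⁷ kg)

From |q|vB = mv²/r, v = |q|Br/m.
v = (3.204×10⁻¹⁹)(8.5×10⁻³)(0.037)/4.983×10⁻²⁷ ≈ 2.0×10⁴ m/s.

v ≈ 2.0×10⁴ m/s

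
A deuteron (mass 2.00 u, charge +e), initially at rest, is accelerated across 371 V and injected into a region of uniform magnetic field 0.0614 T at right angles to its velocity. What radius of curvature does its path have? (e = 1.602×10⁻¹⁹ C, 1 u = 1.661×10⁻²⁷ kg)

Acceleration: |q|V = ½mv² ⇒ v = √(2|q|V/m) = √(2·1.602×10⁻¹⁹·371/3.322×10⁻²⁷) ≈ 1.892×10⁵ m/s.
In the field: r = mv/(|q|B) = (3.322×10⁻²⁷)(1.892×10⁵)/((1.602×10⁻¹⁹)(0.0614)) ≈ 0.0639 m.

r ≈ 0.0639 m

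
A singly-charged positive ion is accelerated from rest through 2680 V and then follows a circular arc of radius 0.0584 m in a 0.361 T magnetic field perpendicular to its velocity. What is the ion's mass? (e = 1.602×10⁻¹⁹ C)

Combine |q|V = ½mv² and r = mv/(|q|B): eliminate v to get m = qB²r²/(2V).
m = (1.602×10⁻¹⁹)(0.361)²(0.0584)²/(2·2680) ≈ 1.33×10⁻²⁶ kg.

m ≈ 1.33×10⁻²⁶ kg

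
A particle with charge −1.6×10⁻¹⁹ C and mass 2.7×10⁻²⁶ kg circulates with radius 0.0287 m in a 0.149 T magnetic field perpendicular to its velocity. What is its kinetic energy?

v = |q|Br/m, then KE = ½mv² = (qBr)²/(2m).
v = (1.6×10⁻¹⁹)(0.149)(0.0287)/2.7×10⁻²⁶ ≈ 2.534×10⁴ m/s.
KE = ½(2.7×10⁻²⁶)(2.534×10⁴)² ≈ 8.67×10⁻¹⁸ J = 54.1 eV.

KE ≈ 54.1 eV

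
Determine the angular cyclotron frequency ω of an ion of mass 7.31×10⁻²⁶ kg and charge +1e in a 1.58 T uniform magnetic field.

ω = |q|B/m.
ω = (1.602×10⁻¹⁹)(1.58)/7.31×10⁻²⁶ ≈ 3.46×10⁶ rad/s.

ω ≈ 3.46×10⁶ rad/s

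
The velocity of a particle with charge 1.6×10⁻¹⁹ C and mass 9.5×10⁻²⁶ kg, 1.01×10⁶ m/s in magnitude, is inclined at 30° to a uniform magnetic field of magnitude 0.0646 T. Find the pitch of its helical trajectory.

v∥ = v cosθ = 1.01×10⁶·cos30° ≈ 8.747×10⁵ m/s.
T = 2πm/(|q|B) = 2π(9.5×10⁻²⁶)/((1.6×10⁻¹⁹)(0.0646)) ≈ 5.775×10⁻⁵ s.
pitch = v∥ T = (8.747×10⁵)(5.775×10⁻⁵) ≈ 50.5 m.

p ≈ 50.5 m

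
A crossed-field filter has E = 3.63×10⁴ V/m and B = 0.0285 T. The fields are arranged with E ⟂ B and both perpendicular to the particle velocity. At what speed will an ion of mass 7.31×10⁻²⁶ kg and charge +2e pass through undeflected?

For undeflected motion the electric and magnetic forces balance: qE = qvB.
v = E/B = 3.63×10⁴/0.0285 = 1.27×10⁶ m/s.

v = 1.27×10⁶ m/s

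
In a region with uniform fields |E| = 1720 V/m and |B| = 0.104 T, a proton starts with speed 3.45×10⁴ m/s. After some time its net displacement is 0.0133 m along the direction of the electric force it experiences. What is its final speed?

B does no work; ΔKE = |q|E d.
½mv_f² = ½mv₀² + |q|Ed = ½(1.673×10⁻²⁷)(3.45×10⁴)² + (1.602×10⁻¹⁹)(1720)(0.0133) ≈ 9.956×10⁻¹⁹ J + 3.665×10⁻¹⁸ J ≈ 4.660×10⁻¹⁸ J.
v_f = √(2·4.660×10⁻¹⁸/1.673×10⁻²⁷) ≈ 7.46×10⁴ m/s.

v_f ≈ 7.46×10⁴ m/s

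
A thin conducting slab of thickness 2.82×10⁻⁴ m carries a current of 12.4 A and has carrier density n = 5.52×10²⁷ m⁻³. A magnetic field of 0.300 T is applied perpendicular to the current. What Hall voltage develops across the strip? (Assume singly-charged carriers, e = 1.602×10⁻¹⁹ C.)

V_H ≈ 1.49×10⁻⁵ V

V_H = IB/(n e t).
V_H = (12.4)(0.300)/((5.52×10²⁷)(1.602×10⁻¹⁹)(2.82×10⁻⁴)) ≈ 1.49×10⁻⁵ V.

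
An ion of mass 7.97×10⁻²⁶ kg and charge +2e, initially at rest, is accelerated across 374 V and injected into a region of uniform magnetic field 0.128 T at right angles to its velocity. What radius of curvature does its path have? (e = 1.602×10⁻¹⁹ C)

Acceleration: |q|V = ½mv² ⇒ v = √(2|q|V/m) = √(2·3.204×10⁻¹⁹·374/7.97×10⁻²⁶) ≈ 5.484×10⁴ m/s.
In the field: r = mv/(|q|B) = (7.97×10⁻²⁶)(5.484×10⁴)/((3.204×10⁻¹⁹)(0.128)) ≈ 0.107 m.

r ≈ 0.107 m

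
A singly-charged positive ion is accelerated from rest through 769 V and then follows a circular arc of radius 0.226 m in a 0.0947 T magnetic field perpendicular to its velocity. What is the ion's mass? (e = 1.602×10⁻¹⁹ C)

m ≈ 4.77×10⁻²⁶ kg

Combine |q|V = ½mv² and r = mv/(|q|B): eliminate v to get m = qB²r²/(2V).
m = (1.602×10⁻¹⁹)(0.0947)²(0.226)²/(2·769) ≈ 4.77×10⁻²⁶ kg.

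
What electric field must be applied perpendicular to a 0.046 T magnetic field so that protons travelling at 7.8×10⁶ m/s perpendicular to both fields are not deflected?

For straight-line motion qE = qvB, so E = vB.
E = 7.8×10⁶ × 0.046 = 3.6×10⁵ V/m.

E = 3.6×10⁵ V/m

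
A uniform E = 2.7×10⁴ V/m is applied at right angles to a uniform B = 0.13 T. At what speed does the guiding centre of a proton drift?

v_d ≈ 2.1×10⁵ m/s

The steady drift has the magnetic force balancing the electric force, so v_d = E/B.
v_d = 2.7×10⁴/0.13 = 2.1×10⁵ m/s.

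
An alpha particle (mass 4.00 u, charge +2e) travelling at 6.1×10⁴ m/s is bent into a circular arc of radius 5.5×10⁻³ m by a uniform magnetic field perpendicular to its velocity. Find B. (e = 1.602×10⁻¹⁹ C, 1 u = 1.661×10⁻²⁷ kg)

B ≈ 0.23 T

From |q|vB = mv²/r, B = mv/(|q|r).
B = (6.644×10⁻²⁷)(6.1×10⁴)/((3.204×10⁻¹⁹)(5.5×10⁻³)) ≈ 0.23 T.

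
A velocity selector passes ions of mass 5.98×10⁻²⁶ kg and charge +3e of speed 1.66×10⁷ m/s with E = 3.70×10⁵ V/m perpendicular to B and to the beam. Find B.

B = 0.0223 T

Balance of forces in the selector: qE = qvB ⇒ B = E/v.
B = 3.70×10⁵/1.66×10⁷ = 0.0223 T.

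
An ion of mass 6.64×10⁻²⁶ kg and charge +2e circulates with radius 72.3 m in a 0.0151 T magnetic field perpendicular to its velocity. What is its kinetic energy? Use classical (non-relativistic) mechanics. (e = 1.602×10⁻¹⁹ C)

KE ≈ 5.75×10⁶ eV

v = |q|Br/m, then KE = ½mv² = (qBr)²/(2m).
v = (3.204×10⁻¹⁹)(0.0151)(72.3)/6.64×10⁻²⁶ ≈ 5.268×10⁶ m/s.
KE = ½(6.64×10⁻²⁶)(5.268×10⁶)² ≈ 9.21×10⁻¹³ J = 5.75×10⁶ eV.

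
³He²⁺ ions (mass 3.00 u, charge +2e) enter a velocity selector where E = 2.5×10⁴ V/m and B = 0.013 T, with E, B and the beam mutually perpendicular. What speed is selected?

Straight-line motion ⇒ electric and magnetic forces cancel, so E = vB.
v = E/B = 2.5×10⁴/0.013 = 1.9×10⁶ m/s.

v = 1.9×10⁶ m/s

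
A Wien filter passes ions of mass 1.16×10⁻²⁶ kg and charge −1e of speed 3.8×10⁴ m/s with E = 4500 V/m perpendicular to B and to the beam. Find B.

B = 0.12 T

Balance of forces in the selector: qE = qvB ⇒ B = E/v.
B = 4500/3.8×10⁴ = 0.12 T.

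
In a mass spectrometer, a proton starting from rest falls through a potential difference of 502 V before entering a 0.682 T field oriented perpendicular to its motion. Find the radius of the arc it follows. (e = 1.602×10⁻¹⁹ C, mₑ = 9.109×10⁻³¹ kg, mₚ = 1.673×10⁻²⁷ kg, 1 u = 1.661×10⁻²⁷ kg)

r ≈ 4.75×10⁻³ m

Acceleration: |q|V = ½mv² ⇒ v = √(2|q|V/m) = √(2·1.602×10⁻¹⁹·502/1.673×10⁻²⁷) ≈ 3.101×10⁵ m/s.
In the field: r = mv/(|q|B) = (1.673×10⁻²⁷)(3.101×10⁵)/((1.602×10⁻¹⁹)(0.682)) ≈ 4.75×10⁻³ m.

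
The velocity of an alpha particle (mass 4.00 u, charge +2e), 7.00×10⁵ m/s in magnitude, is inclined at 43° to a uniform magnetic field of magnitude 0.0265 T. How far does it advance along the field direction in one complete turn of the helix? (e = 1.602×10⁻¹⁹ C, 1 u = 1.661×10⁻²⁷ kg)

p ≈ 2.52 m

v∥ = v cosθ = 7.00×10⁵·cos43° ≈ 5.119×10⁵ m/s.
T = 2πm/(|q|B) = 2π(6.644×10⁻²⁷)/((3.204×10⁻¹⁹)(0.0265)) ≈ 4.917×10⁻⁶ s.
pitch = v∥ T = (5.119×10⁵)(4.917×10⁻⁶) ≈ 2.52 m.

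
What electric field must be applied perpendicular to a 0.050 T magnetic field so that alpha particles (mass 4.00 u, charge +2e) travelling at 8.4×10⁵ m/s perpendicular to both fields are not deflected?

E = 4.2×10⁴ V/m

For straight-line motion qE = qvB, so E = vB.
E = 8.4×10⁵ × 0.050 = 4.2×10⁴ V/m.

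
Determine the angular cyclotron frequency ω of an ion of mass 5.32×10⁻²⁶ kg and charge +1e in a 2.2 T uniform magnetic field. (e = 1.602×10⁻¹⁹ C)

ω = |q|B/m.
ω = (1.602×10⁻¹⁹)(2.2)/5.32×10⁻²⁶ ≈ 6.6×10⁶ rad/s.

ω ≈ 6.6×10⁶ rad/s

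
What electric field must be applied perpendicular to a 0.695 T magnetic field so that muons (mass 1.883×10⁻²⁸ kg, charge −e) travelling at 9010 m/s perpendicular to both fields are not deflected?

E = 6260 V/m

For straight-line motion qE = qvB, so E = vB.
E = 9010 × 0.695 = 6260 V/m.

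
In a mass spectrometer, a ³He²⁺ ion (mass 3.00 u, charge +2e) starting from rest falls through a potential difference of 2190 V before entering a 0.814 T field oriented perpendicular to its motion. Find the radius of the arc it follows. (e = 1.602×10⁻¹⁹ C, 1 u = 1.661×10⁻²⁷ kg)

Acceleration: |q|V = ½mv² ⇒ v = √(2|q|V/m) = √(2·3.204×10⁻¹⁹·2190/4.983×10⁻²⁷) ≈ 5.307×10⁵ m/s.
In the field: r = mv/(|q|B) = (4.983×10⁻²⁷)(5.307×10⁵)/((3.204×10⁻¹⁹)(0.814)) ≈ 0.0101 m.

r ≈ 0.0101 m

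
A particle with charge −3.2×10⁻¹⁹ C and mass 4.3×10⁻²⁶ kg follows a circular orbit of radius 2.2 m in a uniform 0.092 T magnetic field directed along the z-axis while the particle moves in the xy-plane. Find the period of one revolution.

The cyclotron period depends only on m, q, B: T = 2πm/(|q|B).
T = 2π(4.3×10⁻²⁶)/((3.2×10⁻¹⁹)(0.092)) ≈ 9.2×10⁻⁶ s.

T ≈ 9.2×10⁻⁶ s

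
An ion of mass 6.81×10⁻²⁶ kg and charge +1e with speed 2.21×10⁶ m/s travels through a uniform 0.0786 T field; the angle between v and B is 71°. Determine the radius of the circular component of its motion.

v⊥ = v sinθ = 2.21×10⁶·sin71° ≈ 2.090×10⁶ m/s.
r = m v⊥/(|q|B) = (6.81×10⁻²⁶)(2.090×10⁶)/((1.602×10⁻¹⁹)(0.0786)) ≈ 11.3 m.

r ≈ 11.3 m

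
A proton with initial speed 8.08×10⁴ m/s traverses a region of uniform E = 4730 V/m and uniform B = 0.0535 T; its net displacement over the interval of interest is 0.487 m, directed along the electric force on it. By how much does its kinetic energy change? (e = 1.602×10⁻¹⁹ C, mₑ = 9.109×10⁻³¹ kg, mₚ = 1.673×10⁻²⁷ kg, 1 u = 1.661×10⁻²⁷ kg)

ΔKE ≈ 3.69×10⁻¹⁶ J

The magnetic force is always ⟂ v and does no work; only the electric force changes KE.
ΔKE = F_E · d = |q|E d = (1.602×10⁻¹⁹)(4730)(0.487) ≈ 3.69×10⁻¹⁶ J.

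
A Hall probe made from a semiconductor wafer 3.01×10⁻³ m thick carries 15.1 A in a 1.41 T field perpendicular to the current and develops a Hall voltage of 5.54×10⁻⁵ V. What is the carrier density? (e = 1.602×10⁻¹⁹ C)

n ≈ 7.97×10²⁶ m⁻³

From V_H = IB/(n e t), n = IB/(V_H e t).
n = (15.1)(1.41)/((5.54×10⁻⁵)(1.602×10⁻¹⁹)(3.01×10⁻³)) ≈ 7.97×10²⁶ m⁻³.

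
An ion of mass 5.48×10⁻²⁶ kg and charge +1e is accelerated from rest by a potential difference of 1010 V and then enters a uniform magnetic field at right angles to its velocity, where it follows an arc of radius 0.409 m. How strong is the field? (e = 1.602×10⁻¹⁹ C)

v = √(2|q|V/m) = √(2·1.602×10⁻¹⁹·1010/5.48×10⁻²⁶) ≈ 7.685×10⁴ m/s.
B = mv/(|q|r) = (5.48×10⁻²⁶)(7.685×10⁴)/((1.602×10⁻¹⁹)(0.409)) ≈ 0.0643 T.

B ≈ 0.0643 T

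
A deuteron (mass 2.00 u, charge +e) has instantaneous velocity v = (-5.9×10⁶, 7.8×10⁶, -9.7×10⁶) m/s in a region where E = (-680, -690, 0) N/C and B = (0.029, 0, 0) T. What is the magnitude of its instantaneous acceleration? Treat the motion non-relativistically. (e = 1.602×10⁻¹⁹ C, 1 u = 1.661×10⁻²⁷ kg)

v×B = (0, -2.81×10⁵, -2.26×10⁵) N/C.
E + v×B = (-680, -2.82×10⁵, -2.26×10⁵) N/C.
F = q(E + v×B) = (1.602×10⁻¹⁹ C)·(-680, -2.82×10⁵, -2.26×10⁵) = (-1.09×10⁻¹⁶, -4.52×10⁻¹⁴, -3.62×10⁻¹⁴) N.
|a| = |F|/m = 5.791×10⁻¹⁴/3.322×10⁻²⁷ ≈ 1.74×10¹³ m/s².

|a| ≈ 1.74×10¹³ m/s²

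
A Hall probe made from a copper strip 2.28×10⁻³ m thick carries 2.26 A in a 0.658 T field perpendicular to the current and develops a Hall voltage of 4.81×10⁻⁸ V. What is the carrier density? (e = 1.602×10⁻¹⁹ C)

n ≈ 8.46×10²⁸ m⁻³

From V_H = IB/(n e t), n = IB/(V_H e t).
n = (2.26)(0.658)/((4.81×10⁻⁸)(1.602×10⁻¹⁹)(2.28×10⁻³)) ≈ 8.46×10²⁸ m⁻³.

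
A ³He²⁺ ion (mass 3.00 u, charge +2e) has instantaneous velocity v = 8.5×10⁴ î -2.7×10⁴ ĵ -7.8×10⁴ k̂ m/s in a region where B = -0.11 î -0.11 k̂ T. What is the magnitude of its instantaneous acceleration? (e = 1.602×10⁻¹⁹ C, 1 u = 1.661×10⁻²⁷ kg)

|a| ≈ 1.18×10¹² m/s²

v×B = (2970, 1.79×10⁴, -2970) N/C.
F = q v×B = (3.204×10⁻¹⁹ C)·(2970, 1.79×10⁴, -2970) = (9.52×10⁻¹⁶, 5.74×10⁻¹⁵, -9.52×10⁻¹⁶) N.
|a| = |F|/m = 5.900×10⁻¹⁵/4.983×10⁻²⁷ ≈ 1.18×10¹² m/s².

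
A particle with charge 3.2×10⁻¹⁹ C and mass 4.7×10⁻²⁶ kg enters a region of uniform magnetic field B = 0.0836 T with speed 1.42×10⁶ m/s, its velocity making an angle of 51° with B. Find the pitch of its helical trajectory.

v∥ = v cosθ = 1.42×10⁶·cos51° ≈ 8.936×10⁵ m/s.
T = 2πm/(|q|B) = 2π(4.7×10⁻²⁶)/((3.2×10⁻¹⁹)(0.0836)) ≈ 1.104×10⁻⁵ s.
pitch = v∥ T = (8.936×10⁵)(1.104×10⁻⁵) ≈ 9.86 m.

p ≈ 9.86 m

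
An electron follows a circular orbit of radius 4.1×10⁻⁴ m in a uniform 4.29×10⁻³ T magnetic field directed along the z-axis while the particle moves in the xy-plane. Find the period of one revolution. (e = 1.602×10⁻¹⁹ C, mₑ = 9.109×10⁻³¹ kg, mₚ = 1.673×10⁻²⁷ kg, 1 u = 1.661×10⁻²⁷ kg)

T ≈ 8.33×10⁻⁹ s

The cyclotron period depends only on m, q, B: T = 2πm/(|q|B).
T = 2π(9.109×10⁻³¹)/((1.602×10⁻¹⁹)(4.29×10⁻³)) ≈ 8.33×10⁻⁹ s.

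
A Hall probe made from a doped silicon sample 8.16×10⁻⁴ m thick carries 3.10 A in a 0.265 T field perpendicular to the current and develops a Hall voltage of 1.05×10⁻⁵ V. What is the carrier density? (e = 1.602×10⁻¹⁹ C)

n ≈ 5.99×10²⁶ m⁻³

From V_H = IB/(n e t), n = IB/(V_H e t).
n = (3.10)(0.265)/((1.05×10⁻⁵)(1.602×10⁻¹⁹)(8.16×10⁻⁴)) ≈ 5.99×10²⁶ m⁻³.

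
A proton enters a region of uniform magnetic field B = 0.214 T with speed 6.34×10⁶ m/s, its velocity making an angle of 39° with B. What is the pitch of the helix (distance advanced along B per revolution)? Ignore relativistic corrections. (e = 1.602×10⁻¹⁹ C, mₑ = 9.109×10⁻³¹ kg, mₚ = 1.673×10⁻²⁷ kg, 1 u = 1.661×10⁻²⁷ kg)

v∥ = v cosθ = 6.34×10⁶·cos39° ≈ 4.927×10⁶ m/s.
T = 2πm/(|q|B) = 2π(1.673×10⁻²⁷)/((1.602×10⁻¹⁹)(0.214)) ≈ 3.066×10⁻⁷ s.
pitch = v∥ T = (4.927×10⁶)(3.066×10⁻⁷) ≈ 1.51 m.

p ≈ 1.51 m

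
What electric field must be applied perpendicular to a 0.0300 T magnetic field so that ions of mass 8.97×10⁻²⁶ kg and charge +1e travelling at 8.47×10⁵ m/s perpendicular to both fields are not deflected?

E = 2.54×10⁴ V/m

For straight-line motion qE = qvB, so E = vB.
E = 8.47×10⁵ × 0.0300 = 2.54×10⁴ V/m.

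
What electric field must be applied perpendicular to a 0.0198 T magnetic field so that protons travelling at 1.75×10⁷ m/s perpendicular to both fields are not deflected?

E = 3.46×10⁵ V/m

For straight-line motion qE = qvB, so E = vB.
E = 1.75×10⁷ × 0.0198 = 3.46×10⁵ V/m.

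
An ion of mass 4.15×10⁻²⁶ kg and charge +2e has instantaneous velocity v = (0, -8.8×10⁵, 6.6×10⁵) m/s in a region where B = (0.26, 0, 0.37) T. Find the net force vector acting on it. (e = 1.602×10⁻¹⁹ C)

F ≈ (-1.04×10⁻¹³, 5.50×10⁻¹⁴, 7.33×10⁻¹⁴) N

v×B = (-3.26×10⁵, 1.72×10⁵, 2.29×10⁵) N/C.
F = q v×B = (3.204×10⁻¹⁹ C)·(-3.26×10⁵, 1.72×10⁵, 2.29×10⁵) = (-1.04×10⁻¹³, 5.50×10⁻¹⁴, 7.33×10⁻¹⁴) N.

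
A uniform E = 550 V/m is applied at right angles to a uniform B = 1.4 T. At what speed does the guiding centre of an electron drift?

In crossed fields the guiding centre drifts at v_d = |E×B|/B² = E/B, independent of charge and mass.
v_d = 550/1.4 = 390 m/s.

v_d ≈ 390 m/s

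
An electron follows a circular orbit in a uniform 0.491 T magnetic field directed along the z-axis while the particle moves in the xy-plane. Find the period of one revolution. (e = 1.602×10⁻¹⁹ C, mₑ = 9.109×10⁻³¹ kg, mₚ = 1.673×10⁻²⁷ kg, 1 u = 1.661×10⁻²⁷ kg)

T ≈ 7.28×10⁻¹¹ s

The cyclotron period depends only on m, q, B: T = 2πm/(|q|B).
T = 2π(9.109×10⁻³¹)/((1.602×10⁻¹⁹)(0.491)) ≈ 7.28×10⁻¹¹ s.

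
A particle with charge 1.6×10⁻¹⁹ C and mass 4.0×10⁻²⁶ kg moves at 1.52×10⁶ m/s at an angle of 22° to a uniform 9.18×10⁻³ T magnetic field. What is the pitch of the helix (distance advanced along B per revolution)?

p ≈ 241 m

v∥ = v cosθ = 1.52×10⁶·cos22° ≈ 1.409×10⁶ m/s.
T = 2πm/(|q|B) = 2π(4.0×10⁻²⁶)/((1.6×10⁻¹⁹)(9.18×10⁻³)) ≈ 1.711×10⁻⁴ s.
pitch = v∥ T = (1.409×10⁶)(1.711×10⁻⁴) ≈ 241 m.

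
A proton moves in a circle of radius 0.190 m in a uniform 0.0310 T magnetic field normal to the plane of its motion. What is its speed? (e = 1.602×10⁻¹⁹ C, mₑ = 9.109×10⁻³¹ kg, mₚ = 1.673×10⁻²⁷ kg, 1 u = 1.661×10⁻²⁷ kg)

From |q|vB = mv²/r, v = |q|Br/m.
v = (1.602×10⁻¹⁹)(0.0310)(0.190)/1.673×10⁻²⁷ ≈ 5.64×10⁵ m/s.

v ≈ 5.64×10⁵ m/s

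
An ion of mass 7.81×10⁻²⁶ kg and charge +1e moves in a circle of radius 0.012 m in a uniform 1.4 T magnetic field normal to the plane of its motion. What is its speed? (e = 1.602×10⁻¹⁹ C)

v ≈ 3.4×10⁴ m/s

From |q|vB = mv²/r, v = |q|Br/m.
v = (1.602×10⁻¹⁹)(1.4)(0.012)/7.81×10⁻²⁶ ≈ 3.4×10⁴ m/s.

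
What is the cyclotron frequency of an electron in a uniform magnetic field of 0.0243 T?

f ≈ 6.80×10⁸ Hz

f = |q|B/(2πm).
f = (1.602×10⁻¹⁹)(0.0243)/(2π·9.109×10⁻³¹) ≈ 6.80×10⁸ Hz.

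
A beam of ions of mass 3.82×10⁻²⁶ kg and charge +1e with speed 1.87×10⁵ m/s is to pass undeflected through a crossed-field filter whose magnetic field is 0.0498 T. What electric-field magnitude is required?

For straight-line motion qE = qvB, so E = vB.
E = 1.87×10⁵ × 0.0498 = 9310 V/m.

E = 9310 V/m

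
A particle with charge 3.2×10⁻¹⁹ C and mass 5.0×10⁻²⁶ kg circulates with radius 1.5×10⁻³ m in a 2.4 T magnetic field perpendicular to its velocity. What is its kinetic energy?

KE ≈ 83 eV

v = |q|Br/m, then KE = ½mv² = (qBr)²/(2m).
v = (3.2×10⁻¹⁹)(2.4)(1.5×10⁻³)/5.0×10⁻²⁶ ≈ 2.304×10⁴ m/s.
KE = ½(5.0×10⁻²⁶)(2.304×10⁴)² ≈ 1.3×10⁻¹⁷ J = 83 eV.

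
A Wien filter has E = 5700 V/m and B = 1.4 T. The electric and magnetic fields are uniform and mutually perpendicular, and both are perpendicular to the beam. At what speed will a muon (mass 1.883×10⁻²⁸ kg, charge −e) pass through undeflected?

v = 4100 m/s

For undeflected motion the electric and magnetic forces balance: qE = qvB.
v = E/B = 5700/1.4 = 4100 m/s.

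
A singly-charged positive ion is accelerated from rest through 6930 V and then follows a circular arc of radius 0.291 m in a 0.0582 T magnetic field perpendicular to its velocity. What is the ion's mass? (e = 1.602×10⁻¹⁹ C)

Combine |q|V = ½mv² and r = mv/(|q|B): eliminate v to get m = qB²r²/(2V).
m = (1.602×10⁻¹⁹)(0.0582)²(0.291)²/(2·6930) ≈ 3.32×10⁻²⁷ kg.

m ≈ 3.32×10⁻²⁷ kg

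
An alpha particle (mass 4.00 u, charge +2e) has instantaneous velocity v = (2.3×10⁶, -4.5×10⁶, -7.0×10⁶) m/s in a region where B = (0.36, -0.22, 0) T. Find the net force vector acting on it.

v×B = (-1.54×10⁶, -2.52×10⁶, 1.11×10⁶) N/C.
F = q v×B = (3.204×10⁻¹⁹ C)·(-1.54×10⁶, -2.52×10⁶, 1.11×10⁶) = (-4.93×10⁻¹³, -8.07×10⁻¹³, 3.57×10⁻¹³) N.

F ≈ (-4.93×10⁻¹³, -8.07×10⁻¹³, 3.57×10⁻¹³) N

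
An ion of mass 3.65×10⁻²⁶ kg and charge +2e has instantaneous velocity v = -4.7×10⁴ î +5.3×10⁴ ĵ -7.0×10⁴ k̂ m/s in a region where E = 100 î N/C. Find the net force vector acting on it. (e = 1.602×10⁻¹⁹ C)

Only an electric field acts, so F = qE = (3.204×10⁻¹⁹ C)·(100, 0, 0) = (3.20×10⁻¹⁷, 0, 0) N.

F ≈ (3.20×10⁻¹⁷, 0, 0) N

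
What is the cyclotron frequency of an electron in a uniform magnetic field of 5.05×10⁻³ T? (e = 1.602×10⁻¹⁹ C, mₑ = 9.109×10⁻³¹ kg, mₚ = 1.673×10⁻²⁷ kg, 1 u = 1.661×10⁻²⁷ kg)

f ≈ 1.41×10⁸ Hz

f = |q|B/(2πm).
f = (1.602×10⁻¹⁹)(5.05×10⁻³)/(2π·9.109×10⁻³¹) ≈ 1.41×10⁸ Hz.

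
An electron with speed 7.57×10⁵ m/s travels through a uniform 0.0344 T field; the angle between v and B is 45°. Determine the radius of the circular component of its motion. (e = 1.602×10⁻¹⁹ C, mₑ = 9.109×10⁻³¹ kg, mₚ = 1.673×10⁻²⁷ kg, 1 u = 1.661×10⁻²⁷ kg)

v⊥ = v sinθ = 7.57×10⁵·sin45° ≈ 5.353×10⁵ m/s.
r = m v⊥/(|q|B) = (9.109×10⁻³¹)(5.353×10⁵)/((1.602×10⁻¹⁹)(0.0344)) ≈ 8.85×10⁻⁵ m.

r ≈ 8.85×10⁻⁵ m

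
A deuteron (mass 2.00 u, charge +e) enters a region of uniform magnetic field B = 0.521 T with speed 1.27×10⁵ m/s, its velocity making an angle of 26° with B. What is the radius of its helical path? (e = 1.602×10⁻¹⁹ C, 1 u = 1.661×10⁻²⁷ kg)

v⊥ = v sinθ = 1.27×10⁵·sin26° ≈ 5.567×10⁴ m/s.
r = m v⊥/(|q|B) = (3.322×10⁻²⁷)(5.567×10⁴)/((1.602×10⁻¹⁹)(0.521)) ≈ 2.22×10⁻³ m.

r ≈ 2.22×10⁻³ m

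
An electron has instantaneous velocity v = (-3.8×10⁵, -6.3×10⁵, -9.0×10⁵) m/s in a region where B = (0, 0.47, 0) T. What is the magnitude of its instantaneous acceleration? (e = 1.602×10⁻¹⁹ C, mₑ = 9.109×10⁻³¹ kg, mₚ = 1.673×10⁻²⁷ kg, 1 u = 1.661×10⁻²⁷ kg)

v×B = (4.23×10⁵, 0, -1.79×10⁵) N/C.
F = q v×B = (−1.602×10⁻¹⁹ C)·(4.23×10⁵, 0, -1.79×10⁵) = (-6.78×10⁻¹⁴, 0, 2.86×10⁻¹⁴) N.
|a| = |F|/m = 7.356×10⁻¹⁴/9.109×10⁻³¹ ≈ 8.08×10¹⁶ m/s².

|a| ≈ 8.08×10¹⁶ m/s²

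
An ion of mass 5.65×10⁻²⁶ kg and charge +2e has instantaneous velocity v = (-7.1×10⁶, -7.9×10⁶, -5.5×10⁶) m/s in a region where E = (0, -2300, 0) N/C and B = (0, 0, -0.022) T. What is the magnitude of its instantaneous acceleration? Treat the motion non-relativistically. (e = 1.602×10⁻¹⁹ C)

v×B = (1.74×10⁵, -1.56×10⁵, 0) N/C.
E + v×B = (1.74×10⁵, -1.58×10⁵, 0) N/C.
F = q(E + v×B) = (3.204×10⁻¹⁹ C)·(1.74×10⁵, -1.58×10⁵, 0) = (5.57×10⁻¹⁴, -5.08×10⁻¹⁴, 0) N.
|a| = |F|/m = 7.536×10⁻¹⁴/5.65×10⁻²⁶ ≈ 1.33×10¹² m/s².

|a| ≈ 1.33×10¹² m/s²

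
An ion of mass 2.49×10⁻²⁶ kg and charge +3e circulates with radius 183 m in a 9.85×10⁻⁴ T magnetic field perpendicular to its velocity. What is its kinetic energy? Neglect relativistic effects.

v = |q|Br/m, then KE = ½mv² = (qBr)²/(2m).
v = (4.806×10⁻¹⁹)(9.85×10⁻⁴)(183)/2.49×10⁻²⁶ ≈ 3.479×10⁶ m/s.
KE = ½(2.49×10⁻²⁶)(3.479×10⁶)² ≈ 1.51×10⁻¹³ J.

KE ≈ 1.51×10⁻¹³ J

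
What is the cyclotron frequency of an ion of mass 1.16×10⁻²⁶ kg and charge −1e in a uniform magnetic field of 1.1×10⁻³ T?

f ≈ 2400 Hz

f = |q|B/(2πm).
f = (1.602×10⁻¹⁹)(1.1×10⁻³)/(2π·1.16×10⁻²⁶) ≈ 2400 Hz.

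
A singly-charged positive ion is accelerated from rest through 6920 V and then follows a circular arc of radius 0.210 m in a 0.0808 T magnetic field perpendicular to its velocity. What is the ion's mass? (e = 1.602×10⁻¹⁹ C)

Combine |q|V = ½mv² and r = mv/(|q|B): eliminate v to get m = qB²r²/(2V).
m = (1.602×10⁻¹⁹)(0.0808)²(0.210)²/(2·6920) ≈ 3.33×10⁻²⁷ kg.

m ≈ 3.33×10⁻²⁷ kg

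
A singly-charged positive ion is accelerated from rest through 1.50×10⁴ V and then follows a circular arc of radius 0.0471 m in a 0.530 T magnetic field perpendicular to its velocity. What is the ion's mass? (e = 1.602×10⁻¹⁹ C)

Combine |q|V = ½mv² and r = mv/(|q|B): eliminate v to get m = qB²r²/(2V).
m = (1.602×10⁻¹⁹)(0.530)²(0.0471)²/(2·1.50×10⁴) ≈ 3.33×10⁻²⁷ kg.

m ≈ 3.33×10⁻²⁷ kg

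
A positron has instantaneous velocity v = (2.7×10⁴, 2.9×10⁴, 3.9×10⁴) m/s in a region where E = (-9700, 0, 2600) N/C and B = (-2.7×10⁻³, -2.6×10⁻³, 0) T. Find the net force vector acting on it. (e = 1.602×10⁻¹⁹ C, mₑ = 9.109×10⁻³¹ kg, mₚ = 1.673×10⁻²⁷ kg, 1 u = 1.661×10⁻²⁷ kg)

v×B = (101, -105, 8.10) N/C.
E + v×B = (-9600, -105, 2610) N/C.
F = q(E + v×B) = (1.602×10⁻¹⁹ C)·(-9600, -105, 2610) = (-1.54×10⁻¹⁵, -1.69×10⁻¹⁷, 4.18×10⁻¹⁶) N.

F ≈ (-1.54×10⁻¹⁵, -1.69×10⁻¹⁷, 4.18×10⁻¹⁶) N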